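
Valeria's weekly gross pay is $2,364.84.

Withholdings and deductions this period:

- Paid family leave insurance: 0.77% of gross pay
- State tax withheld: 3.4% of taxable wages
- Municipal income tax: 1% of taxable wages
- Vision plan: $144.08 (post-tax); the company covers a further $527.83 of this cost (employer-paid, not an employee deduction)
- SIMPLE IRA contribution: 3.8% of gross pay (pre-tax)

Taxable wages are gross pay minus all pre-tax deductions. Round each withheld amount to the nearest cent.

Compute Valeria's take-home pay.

$2,012.59

SIMPLE IRA contribution: $2,364.84 × 0.038 = $89.86
Taxable wages = $2,364.84 − $89.86 = $2,274.98
Municipal income tax: $2,274.98 × 0.01 = $22.75
State tax withheld: $2,274.98 × 0.034 = $77.35
Paid family leave insurance: $2,364.84 × 0.0077 = $18.21
Vision plan: $144.08
(Employer's $527.83 toward vision plan is not withheld from the employee.)
Total deductions = $89.86 + $22.75 + $77.35 + $18.21 + $144.08 = $352.25
Net pay = $2,364.84 − $352.25 = $2,012.59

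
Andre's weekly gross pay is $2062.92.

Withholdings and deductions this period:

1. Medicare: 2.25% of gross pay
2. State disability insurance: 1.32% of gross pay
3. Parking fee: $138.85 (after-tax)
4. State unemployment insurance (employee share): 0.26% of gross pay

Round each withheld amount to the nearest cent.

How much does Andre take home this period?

State disability insurance: $2062.92 × 0.0132 = $27.23
State unemployment insurance (employee share): $2062.92 × 0.0026 = $5.36
Medicare: $2062.92 × 0.0225 = $46.42
Parking fee: $138.85
Total deductions = $27.23 + $5.36 + $46.42 + $138.85 = $217.86
Net pay = $2062.92 − $217.86 = $1845.06

$1845.06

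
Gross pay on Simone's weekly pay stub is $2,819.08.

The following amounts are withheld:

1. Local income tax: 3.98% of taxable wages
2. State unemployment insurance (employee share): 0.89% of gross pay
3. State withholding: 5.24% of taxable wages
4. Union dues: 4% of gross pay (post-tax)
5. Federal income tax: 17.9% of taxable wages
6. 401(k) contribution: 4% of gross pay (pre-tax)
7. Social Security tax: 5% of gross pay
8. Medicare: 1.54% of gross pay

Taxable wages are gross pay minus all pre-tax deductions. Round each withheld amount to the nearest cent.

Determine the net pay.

401(k) contribution: $2,819.08 × 0.04 = $112.76
Taxable wages = $2,819.08 − $112.76 = $2,706.32
State withholding: $2,706.32 × 0.0524 = $141.81
Federal income tax: $2,706.32 × 0.179 = $484.43
Local income tax: $2,706.32 × 0.0398 = $107.71
Social Security tax: $2,819.08 × 0.05 = $140.95
Medicare: $2,819.08 × 0.0154 = $43.41
State unemployment insurance (employee share): $2,819.08 × 0.0089 = $25.09
Union dues: $2,819.08 × 0.04 = $112.76
Total deductions = $112.76 + $141.81 + $484.43 + $107.71 + $140.95 + $43.41 + $25.09 + $112.76 = $1,168.92
Net pay = $2,819.08 − $1,168.92 = $1,650.16

$1,650.16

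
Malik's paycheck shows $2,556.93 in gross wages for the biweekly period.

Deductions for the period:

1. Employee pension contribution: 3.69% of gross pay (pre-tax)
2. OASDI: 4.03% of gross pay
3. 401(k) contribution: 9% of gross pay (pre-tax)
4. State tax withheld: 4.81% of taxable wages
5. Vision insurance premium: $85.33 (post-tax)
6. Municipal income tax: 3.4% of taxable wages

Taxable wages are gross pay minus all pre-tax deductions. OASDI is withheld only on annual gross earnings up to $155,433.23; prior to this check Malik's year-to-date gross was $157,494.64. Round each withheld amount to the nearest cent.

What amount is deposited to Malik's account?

$1,963.85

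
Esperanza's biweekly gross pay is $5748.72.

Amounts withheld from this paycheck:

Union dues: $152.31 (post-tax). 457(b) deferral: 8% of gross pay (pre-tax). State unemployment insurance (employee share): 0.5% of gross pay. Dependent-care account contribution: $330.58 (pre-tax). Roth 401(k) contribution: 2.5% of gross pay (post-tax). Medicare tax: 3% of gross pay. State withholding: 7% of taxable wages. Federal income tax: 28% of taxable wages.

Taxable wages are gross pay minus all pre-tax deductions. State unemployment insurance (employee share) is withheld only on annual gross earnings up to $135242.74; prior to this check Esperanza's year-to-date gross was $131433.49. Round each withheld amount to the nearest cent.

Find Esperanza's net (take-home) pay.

$2735.31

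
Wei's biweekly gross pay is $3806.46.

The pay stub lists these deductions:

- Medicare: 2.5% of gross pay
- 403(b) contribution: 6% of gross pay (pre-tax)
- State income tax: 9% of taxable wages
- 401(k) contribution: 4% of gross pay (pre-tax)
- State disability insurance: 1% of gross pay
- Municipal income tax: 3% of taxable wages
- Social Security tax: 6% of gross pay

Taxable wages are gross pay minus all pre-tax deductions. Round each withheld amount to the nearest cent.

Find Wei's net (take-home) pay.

401(k) contribution: $3806.46 × 0.04 = $152.26
403(b) contribution: $3806.46 × 0.06 = $228.39
Pre-tax total = $152.26 + $228.39 = $380.65
Taxable wages = $3806.46 − $380.65 = $3425.81
Municipal income tax: $3425.81 × 0.03 = $102.77
State income tax: $3425.81 × 0.09 = $308.32
Medicare: $3806.46 × 0.025 = $95.16
Social Security tax: $3806.46 × 0.06 = $228.39
State disability insurance: $3806.46 × 0.01 = $38.06
Total deductions = $152.26 + $228.39 + $102.77 + $308.32 + $95.16 + $228.39 + $38.06 = $1153.35
Net pay = $3806.46 − $1153.35 = $2653.11

$2653.11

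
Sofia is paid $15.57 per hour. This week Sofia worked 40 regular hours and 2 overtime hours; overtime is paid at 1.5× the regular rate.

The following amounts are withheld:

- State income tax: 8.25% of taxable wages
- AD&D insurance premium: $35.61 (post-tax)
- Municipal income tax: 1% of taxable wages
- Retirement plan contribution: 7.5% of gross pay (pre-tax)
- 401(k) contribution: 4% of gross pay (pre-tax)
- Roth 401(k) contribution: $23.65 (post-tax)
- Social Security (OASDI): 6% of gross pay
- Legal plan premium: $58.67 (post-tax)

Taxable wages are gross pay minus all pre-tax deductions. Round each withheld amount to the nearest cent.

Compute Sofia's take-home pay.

$379.61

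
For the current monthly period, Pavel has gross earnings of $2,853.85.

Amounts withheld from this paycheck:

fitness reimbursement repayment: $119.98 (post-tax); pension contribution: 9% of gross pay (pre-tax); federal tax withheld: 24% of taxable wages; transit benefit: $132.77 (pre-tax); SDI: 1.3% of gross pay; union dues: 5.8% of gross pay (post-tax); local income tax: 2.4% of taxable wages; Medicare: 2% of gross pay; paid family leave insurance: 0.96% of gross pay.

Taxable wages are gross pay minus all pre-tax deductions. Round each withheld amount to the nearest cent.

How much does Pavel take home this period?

Transit benefit: $132.77
Pension contribution: $2,853.85 × 0.09 = $256.85
Pre-tax total = $132.77 + $256.85 = $389.62
Taxable wages = $2,853.85 − $389.62 = $2,464.23
Federal tax withheld: $2,464.23 × 0.24 = $591.42
Local income tax: $2,464.23 × 0.024 = $59.14
Paid family leave insurance: $2,853.85 × 0.0096 = $27.40
Medicare: $2,853.85 × 0.02 = $57.08
SDI: $2,853.85 × 0.013 = $37.10
Union dues: $2,853.85 × 0.058 = $165.52
Fitness reimbursement repayment: $119.98
Total deductions = $132.77 + $256.85 + $591.42 + $59.14 + $27.40 + $57.08 + $37.10 + $165.52 + $119.98 = $1,447.26
Net pay = $2,853.85 − $1,447.26 = $1,406.59

$1,406.59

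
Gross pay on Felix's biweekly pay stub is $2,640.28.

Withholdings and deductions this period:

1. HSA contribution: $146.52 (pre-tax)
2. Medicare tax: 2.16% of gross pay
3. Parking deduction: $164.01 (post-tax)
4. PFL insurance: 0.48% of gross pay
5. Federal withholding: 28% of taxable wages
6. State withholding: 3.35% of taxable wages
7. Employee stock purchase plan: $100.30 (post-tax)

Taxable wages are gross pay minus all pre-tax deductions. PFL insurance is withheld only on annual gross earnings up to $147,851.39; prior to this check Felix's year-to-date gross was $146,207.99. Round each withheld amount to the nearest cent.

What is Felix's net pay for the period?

HSA contribution: $146.52
Taxable wages = $2,640.28 − $146.52 = $2,493.76
State withholding: $2,493.76 × 0.0335 = $83.54
Federal withholding: $2,493.76 × 0.28 = $698.25
PFL insurance: only $147,851.39 − $146,207.99 = $1,643.40 of this check is subject → $1,643.40 × 0.0048 = $7.89
Medicare tax: $2,640.28 × 0.0216 = $57.03
Employee stock purchase plan: $100.30
Parking deduction: $164.01
Total deductions = $146.52 + $83.54 + $698.25 + $7.89 + $57.03 + $100.30 + $164.01 = $1,257.54
Net pay = $2,640.28 − $1,257.54 = $1,382.74

$1,382.74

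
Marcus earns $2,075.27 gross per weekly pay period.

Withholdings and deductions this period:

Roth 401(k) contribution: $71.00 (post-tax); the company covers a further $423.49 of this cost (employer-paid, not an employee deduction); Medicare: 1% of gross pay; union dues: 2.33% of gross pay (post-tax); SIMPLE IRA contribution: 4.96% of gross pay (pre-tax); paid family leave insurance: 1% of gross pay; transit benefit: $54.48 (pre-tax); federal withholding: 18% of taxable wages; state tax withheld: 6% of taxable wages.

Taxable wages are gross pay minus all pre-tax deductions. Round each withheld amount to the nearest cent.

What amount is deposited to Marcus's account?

SIMPLE IRA contribution: $2,075.27 × 0.0496 = $102.93
Transit benefit: $54.48
Pre-tax total = $102.93 + $54.48 = $157.41
Taxable wages = $2,075.27 − $157.41 = $1,917.86
Federal withholding: $1,917.86 × 0.18 = $345.21
State tax withheld: $1,917.86 × 0.06 = $115.07
Paid family leave insurance: $2,075.27 × 0.01 = $20.75
Medicare: $2,075.27 × 0.01 = $20.75
Union dues: $2,075.27 × 0.0233 = $48.35
Roth 401(k) contribution: $71.00
(Employer's $423.49 toward Roth 401(k) contribution is not withheld from the employee.)
Total deductions = $102.93 + $54.48 + $345.21 + $115.07 + $20.75 + $20.75 + $48.35 + $71.00 = $778.54
Net pay = $2,075.27 − $778.54 = $1,296.73

$1,296.73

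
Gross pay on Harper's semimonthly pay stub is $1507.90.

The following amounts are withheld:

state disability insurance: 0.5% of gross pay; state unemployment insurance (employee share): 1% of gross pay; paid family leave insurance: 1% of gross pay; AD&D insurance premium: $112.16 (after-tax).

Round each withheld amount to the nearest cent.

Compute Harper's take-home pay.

Paid family leave insurance: $1507.90 × 0.01 = $15.08
State unemployment insurance (employee share): $1507.90 × 0.01 = $15.08
State disability insurance: $1507.90 × 0.005 = $7.54
AD&D insurance premium: $112.16
Total deductions = $15.08 + $15.08 + $7.54 + $112.16 = $149.86
Net pay = $1507.90 − $149.86 = $1358.04

$1358.04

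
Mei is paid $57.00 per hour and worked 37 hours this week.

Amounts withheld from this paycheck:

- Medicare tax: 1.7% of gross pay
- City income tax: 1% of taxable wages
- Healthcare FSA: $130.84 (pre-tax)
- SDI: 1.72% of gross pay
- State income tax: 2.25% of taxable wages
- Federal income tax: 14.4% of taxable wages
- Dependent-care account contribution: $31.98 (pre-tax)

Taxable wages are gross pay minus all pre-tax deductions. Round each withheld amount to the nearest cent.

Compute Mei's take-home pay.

$1530.56

Gross pay: 37 × $57.00 = $2109.00
Dependent-care account contribution: $31.98
Healthcare FSA: $130.84
Pre-tax total = $31.98 + $130.84 = $162.82
Taxable wages = $2109.00 − $162.82 = $1946.18
State income tax: $1946.18 × 0.0225 = $43.79
Federal income tax: $1946.18 × 0.144 = $280.25
City income tax: $1946.18 × 0.01 = $19.46
Medicare tax: $2109.00 × 0.017 = $35.85
SDI: $2109.00 × 0.0172 = $36.27
Total deductions = $31.98 + $130.84 + $43.79 + $280.25 + $19.46 + $35.85 + $36.27 = $578.44
Net pay = $2109.00 − $578.44 = $1530.56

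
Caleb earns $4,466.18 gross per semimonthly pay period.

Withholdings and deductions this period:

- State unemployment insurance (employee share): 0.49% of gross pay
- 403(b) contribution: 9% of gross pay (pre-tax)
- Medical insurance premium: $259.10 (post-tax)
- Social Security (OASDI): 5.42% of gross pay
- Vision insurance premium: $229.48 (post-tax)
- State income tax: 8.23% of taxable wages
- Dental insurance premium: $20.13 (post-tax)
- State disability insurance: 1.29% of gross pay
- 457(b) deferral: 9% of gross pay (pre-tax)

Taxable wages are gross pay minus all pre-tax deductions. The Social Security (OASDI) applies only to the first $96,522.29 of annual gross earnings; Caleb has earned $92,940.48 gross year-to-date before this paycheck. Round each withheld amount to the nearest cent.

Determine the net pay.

$2,578.53

457(b) deferral: $4,466.18 × 0.09 = $401.96
403(b) contribution: $4,466.18 × 0.09 = $401.96
Pre-tax total = $401.96 + $401.96 = $803.92
Taxable wages = $4,466.18 − $803.92 = $3,662.26
State income tax: $3,662.26 × 0.0823 = $301.40
State unemployment insurance (employee share): $4,466.18 × 0.0049 = $21.88
State disability insurance: $4,466.18 × 0.0129 = $57.61
Social Security (OASDI): only $96,522.29 − $92,940.48 = $3,581.81 of this check is subject → $3,581.81 × 0.0542 = $194.13
Medical insurance premium: $259.10
Vision insurance premium: $229.48
Dental insurance premium: $20.13
Total deductions = $401.96 + $401.96 + $301.40 + $21.88 + $57.61 + $194.13 + $259.10 + $229.48 + $20.13 = $1,887.65
Net pay = $4,466.18 − $1,887.65 = $2,578.53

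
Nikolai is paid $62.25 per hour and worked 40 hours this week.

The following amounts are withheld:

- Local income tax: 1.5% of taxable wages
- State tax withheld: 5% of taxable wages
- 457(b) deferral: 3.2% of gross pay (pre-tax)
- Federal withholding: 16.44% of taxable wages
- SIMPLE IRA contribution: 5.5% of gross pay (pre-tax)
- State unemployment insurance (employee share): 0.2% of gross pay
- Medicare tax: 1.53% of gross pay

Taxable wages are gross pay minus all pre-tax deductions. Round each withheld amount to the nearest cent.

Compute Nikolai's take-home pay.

$1708.78

Gross pay: 40 × $62.25 = $2490.00
457(b) deferral: $2490.00 × 0.032 = $79.68
SIMPLE IRA contribution: $2490.00 × 0.055 = $136.95
Pre-tax total = $79.68 + $136.95 = $216.63
Taxable wages = $2490.00 − $216.63 = $2273.37
Local income tax: $2273.37 × 0.015 = $34.10
Federal withholding: $2273.37 × 0.1644 = $373.74
State tax withheld: $2273.37 × 0.05 = $113.67
State unemployment insurance (employee share): $2490.00 × 0.002 = $4.98
Medicare tax: $2490.00 × 0.0153 = $38.10
Total deductions = $79.68 + $136.95 + $34.10 + $373.74 + $113.67 + $4.98 + $38.10 = $781.22
Net pay = $2490.00 − $781.22 = $1708.78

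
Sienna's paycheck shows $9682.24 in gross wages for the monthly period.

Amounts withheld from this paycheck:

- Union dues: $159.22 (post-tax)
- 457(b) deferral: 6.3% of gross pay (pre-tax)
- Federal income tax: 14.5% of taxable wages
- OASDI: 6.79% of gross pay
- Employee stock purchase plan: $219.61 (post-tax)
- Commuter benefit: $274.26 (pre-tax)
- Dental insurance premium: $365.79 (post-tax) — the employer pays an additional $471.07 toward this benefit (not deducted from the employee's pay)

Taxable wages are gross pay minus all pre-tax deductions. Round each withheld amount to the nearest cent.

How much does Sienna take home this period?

$6120.25

457(b) deferral: $9682.24 × 0.063 = $609.98
Commuter benefit: $274.26
Pre-tax total = $609.98 + $274.26 = $884.24
Taxable wages = $9682.24 − $884.24 = $8798.00
Federal income tax: $8798.00 × 0.145 = $1275.71
OASDI: $9682.24 × 0.0679 = $657.42
Employee stock purchase plan: $219.61
Union dues: $159.22
Dental insurance premium: $365.79
(Employer's $471.07 toward dental insurance premium is not withheld from the employee.)
Total deductions = $609.98 + $274.26 + $1275.71 + $657.42 + $219.61 + $159.22 + $365.79 = $3561.99
Net pay = $9682.24 − $3561.99 = $6120.25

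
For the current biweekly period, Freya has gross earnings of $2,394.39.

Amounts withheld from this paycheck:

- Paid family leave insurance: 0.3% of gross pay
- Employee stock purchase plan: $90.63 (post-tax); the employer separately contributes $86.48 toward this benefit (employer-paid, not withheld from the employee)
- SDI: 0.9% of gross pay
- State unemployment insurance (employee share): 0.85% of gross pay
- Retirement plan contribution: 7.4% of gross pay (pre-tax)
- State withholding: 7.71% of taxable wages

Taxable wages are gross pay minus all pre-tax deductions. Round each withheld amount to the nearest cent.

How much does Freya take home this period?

$1,906.55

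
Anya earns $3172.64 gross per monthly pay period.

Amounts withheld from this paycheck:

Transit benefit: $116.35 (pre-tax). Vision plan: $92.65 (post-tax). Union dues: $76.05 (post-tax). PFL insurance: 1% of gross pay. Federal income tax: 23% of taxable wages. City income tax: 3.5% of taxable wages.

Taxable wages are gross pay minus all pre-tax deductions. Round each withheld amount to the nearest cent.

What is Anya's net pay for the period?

Transit benefit: $116.35
Taxable wages = $3172.64 − $116.35 = $3056.29
City income tax: $3056.29 × 0.035 = $106.97
Federal income tax: $3056.29 × 0.23 = $702.95
PFL insurance: $3172.64 × 0.01 = $31.73
Vision plan: $92.65
Union dues: $76.05
Total deductions = $116.35 + $106.97 + $702.95 + $31.73 + $92.65 + $76.05 = $1126.70
Net pay = $3172.64 − $1126.70 = $2045.94

$2045.94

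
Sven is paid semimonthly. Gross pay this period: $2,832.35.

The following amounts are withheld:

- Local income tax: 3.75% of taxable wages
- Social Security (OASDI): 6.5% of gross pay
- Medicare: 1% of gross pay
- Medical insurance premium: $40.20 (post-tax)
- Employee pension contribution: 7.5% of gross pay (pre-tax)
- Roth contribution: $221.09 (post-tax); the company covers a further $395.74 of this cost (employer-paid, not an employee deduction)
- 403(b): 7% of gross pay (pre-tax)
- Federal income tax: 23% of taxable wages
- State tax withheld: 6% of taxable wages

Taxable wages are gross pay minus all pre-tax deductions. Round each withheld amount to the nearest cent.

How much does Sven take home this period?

Employee pension contribution: $2,832.35 × 0.075 = $212.43
403(b): $2,832.35 × 0.07 = $198.26
Pre-tax total = $212.43 + $198.26 = $410.69
Taxable wages = $2,832.35 − $410.69 = $2,421.66
Federal income tax: $2,421.66 × 0.23 = $556.98
Local income tax: $2,421.66 × 0.0375 = $90.81
State tax withheld: $2,421.66 × 0.06 = $145.30
Medicare: $2,832.35 × 0.01 = $28.32
Social Security (OASDI): $2,832.35 × 0.065 = $184.10
Roth contribution: $221.09
Medical insurance premium: $40.20
(Employer's $395.74 toward Roth contribution is not withheld from the employee.)
Total deductions = $212.43 + $198.26 + $556.98 + $90.81 + $145.30 + $28.32 + $184.10 + $221.09 + $40.20 = $1,677.49
Net pay = $2,832.35 − $1,677.49 = $1,154.86

$1,154.86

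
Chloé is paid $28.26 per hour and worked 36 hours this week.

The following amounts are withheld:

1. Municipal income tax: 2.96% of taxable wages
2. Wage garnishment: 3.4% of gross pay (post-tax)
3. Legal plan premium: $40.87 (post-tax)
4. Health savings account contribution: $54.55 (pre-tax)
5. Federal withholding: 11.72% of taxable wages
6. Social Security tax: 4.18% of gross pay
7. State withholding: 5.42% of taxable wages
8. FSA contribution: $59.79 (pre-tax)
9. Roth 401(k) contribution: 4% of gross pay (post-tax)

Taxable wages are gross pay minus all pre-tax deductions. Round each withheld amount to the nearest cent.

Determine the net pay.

$562.84

Gross pay: 36 × $28.26 = $1,017.36
Health savings account contribution: $54.55
FSA contribution: $59.79
Pre-tax total = $54.55 + $59.79 = $114.34
Taxable wages = $1,017.36 − $114.34 = $903.02
State withholding: $903.02 × 0.0542 = $48.94
Federal withholding: $903.02 × 0.1172 = $105.83
Municipal income tax: $903.02 × 0.0296 = $26.73
Social Security tax: $1,017.36 × 0.0418 = $42.53
Roth 401(k) contribution: $1,017.36 × 0.04 = $40.69
Wage garnishment: $1,017.36 × 0.034 = $34.59
Legal plan premium: $40.87
Total deductions = $54.55 + $59.79 + $48.94 + $105.83 + $26.73 + $42.53 + $40.69 + $34.59 + $40.87 = $454.52
Net pay = $1,017.36 − $454.52 = $562.84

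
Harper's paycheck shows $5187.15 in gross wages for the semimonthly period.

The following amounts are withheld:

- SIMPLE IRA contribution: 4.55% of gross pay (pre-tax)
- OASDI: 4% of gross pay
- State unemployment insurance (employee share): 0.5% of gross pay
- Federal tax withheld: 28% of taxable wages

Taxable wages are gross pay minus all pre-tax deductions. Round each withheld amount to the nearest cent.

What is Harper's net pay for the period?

$3331.38

SIMPLE IRA contribution: $5187.15 × 0.0455 = $236.02
Taxable wages = $5187.15 − $236.02 = $4951.13
Federal tax withheld: $4951.13 × 0.28 = $1386.32
OASDI: $5187.15 × 0.04 = $207.49
State unemployment insurance (employee share): $5187.15 × 0.005 = $25.94
Total deductions = $236.02 + $1386.32 + $207.49 + $25.94 = $1855.77
Net pay = $5187.15 − $1855.77 = $3331.38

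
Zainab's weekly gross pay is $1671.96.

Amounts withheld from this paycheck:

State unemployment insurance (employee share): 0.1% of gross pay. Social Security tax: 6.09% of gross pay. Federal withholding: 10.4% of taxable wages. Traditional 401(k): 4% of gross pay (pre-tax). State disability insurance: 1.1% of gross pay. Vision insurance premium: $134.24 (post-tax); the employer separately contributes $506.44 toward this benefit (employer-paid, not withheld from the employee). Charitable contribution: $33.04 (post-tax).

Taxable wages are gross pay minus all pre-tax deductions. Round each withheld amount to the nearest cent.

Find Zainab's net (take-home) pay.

$1148.99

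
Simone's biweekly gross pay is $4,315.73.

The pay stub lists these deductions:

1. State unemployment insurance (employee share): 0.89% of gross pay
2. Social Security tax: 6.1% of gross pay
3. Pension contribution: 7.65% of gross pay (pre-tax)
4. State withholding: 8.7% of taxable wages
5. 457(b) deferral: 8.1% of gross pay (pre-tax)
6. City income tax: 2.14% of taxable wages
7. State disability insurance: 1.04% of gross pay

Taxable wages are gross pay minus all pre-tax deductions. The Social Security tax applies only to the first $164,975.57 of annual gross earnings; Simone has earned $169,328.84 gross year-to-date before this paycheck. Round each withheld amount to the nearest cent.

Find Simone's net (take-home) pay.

457(b) deferral: $4,315.73 × 0.081 = $349.57
Pension contribution: $4,315.73 × 0.0765 = $330.15
Pre-tax total = $349.57 + $330.15 = $679.72
Taxable wages = $4,315.73 − $679.72 = $3,636.01
State withholding: $3,636.01 × 0.087 = $316.33
City income tax: $3,636.01 × 0.0214 = $77.81
State unemployment insurance (employee share): $4,315.73 × 0.0089 = $38.41
Social Security tax: annual cap $164,975.57 already reached (YTD $169,328.84), so $0.00
State disability insurance: $4,315.73 × 0.0104 = $44.88
Total deductions = $349.57 + $330.15 + $316.33 + $77.81 + $38.41 + $0.00 + $44.88 = $1,157.15
Net pay = $4,315.73 − $1,157.15 = $3,158.58

$3,158.58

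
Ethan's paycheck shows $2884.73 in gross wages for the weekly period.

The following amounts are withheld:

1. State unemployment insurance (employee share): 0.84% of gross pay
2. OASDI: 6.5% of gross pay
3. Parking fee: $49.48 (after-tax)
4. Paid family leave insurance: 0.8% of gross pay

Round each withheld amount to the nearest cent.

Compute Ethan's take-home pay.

$2600.43

Paid family leave insurance: $2884.73 × 0.008 = $23.08
State unemployment insurance (employee share): $2884.73 × 0.0084 = $24.23
OASDI: $2884.73 × 0.065 = $187.51
Parking fee: $49.48
Total deductions = $23.08 + $24.23 + $187.51 + $49.48 = $284.30
Net pay = $2884.73 − $284.30 = $2600.43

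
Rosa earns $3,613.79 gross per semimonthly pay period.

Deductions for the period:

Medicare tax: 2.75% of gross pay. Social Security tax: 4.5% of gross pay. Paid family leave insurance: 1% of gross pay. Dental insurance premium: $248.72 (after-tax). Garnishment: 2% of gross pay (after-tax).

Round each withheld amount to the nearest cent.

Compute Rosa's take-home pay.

Medicare tax: $3,613.79 × 0.0275 = $99.38
Social Security tax: $3,613.79 × 0.045 = $162.62
Paid family leave insurance: $3,613.79 × 0.01 = $36.14
Dental insurance premium: $248.72
Garnishment: $3,613.79 × 0.02 = $72.28
Total deductions = $99.38 + $162.62 + $36.14 + $248.72 + $72.28 = $619.14
Net pay = $3,613.79 − $619.14 = $2,994.65

$2,994.65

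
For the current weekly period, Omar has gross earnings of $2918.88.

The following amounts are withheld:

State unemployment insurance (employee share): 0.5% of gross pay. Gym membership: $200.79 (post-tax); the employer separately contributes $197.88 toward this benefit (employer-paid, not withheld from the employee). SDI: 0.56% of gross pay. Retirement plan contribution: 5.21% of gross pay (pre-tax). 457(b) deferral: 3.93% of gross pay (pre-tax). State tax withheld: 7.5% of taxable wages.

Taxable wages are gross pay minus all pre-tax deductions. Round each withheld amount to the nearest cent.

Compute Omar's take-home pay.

Retirement plan contribution: $2918.88 × 0.0521 = $152.07
457(b) deferral: $2918.88 × 0.0393 = $114.71
Pre-tax total = $152.07 + $114.71 = $266.78
Taxable wages = $2918.88 − $266.78 = $2652.10
State tax withheld: $2652.10 × 0.075 = $198.91
State unemployment insurance (employee share): $2918.88 × 0.005 = $14.59
SDI: $2918.88 × 0.0056 = $16.35
Gym membership: $200.79
(Employer's $197.88 toward gym membership is not withheld from the employee.)
Total deductions = $152.07 + $114.71 + $198.91 + $14.59 + $16.35 + $200.79 = $697.42
Net pay = $2918.88 − $697.42 = $2221.46

$2221.46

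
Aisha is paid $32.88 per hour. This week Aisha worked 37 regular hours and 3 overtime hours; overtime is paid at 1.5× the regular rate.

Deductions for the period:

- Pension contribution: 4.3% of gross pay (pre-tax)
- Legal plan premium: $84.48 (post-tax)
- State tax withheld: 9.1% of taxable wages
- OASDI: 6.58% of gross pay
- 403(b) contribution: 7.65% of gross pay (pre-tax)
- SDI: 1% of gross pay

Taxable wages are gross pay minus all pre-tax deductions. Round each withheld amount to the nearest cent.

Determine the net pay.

Regular pay: 37 × $32.88 = $1,216.56
Overtime pay: 3 × $32.88 × 1.5 = $147.96
Gross pay = $1,216.56 + $147.96 = $1,364.52
403(b) contribution: $1,364.52 × 0.0765 = $104.39
Pension contribution: $1,364.52 × 0.043 = $58.67
Pre-tax total = $104.39 + $58.67 = $163.06
Taxable wages = $1,364.52 − $163.06 = $1,201.46
State tax withheld: $1,201.46 × 0.091 = $109.33
SDI: $1,364.52 × 0.01 = $13.65
OASDI: $1,364.52 × 0.0658 = $89.79
Legal plan premium: $84.48
Total deductions = $104.39 + $58.67 + $109.33 + $13.65 + $89.79 + $84.48 = $460.31
Net pay = $1,364.52 − $460.31 = $904.21

$904.21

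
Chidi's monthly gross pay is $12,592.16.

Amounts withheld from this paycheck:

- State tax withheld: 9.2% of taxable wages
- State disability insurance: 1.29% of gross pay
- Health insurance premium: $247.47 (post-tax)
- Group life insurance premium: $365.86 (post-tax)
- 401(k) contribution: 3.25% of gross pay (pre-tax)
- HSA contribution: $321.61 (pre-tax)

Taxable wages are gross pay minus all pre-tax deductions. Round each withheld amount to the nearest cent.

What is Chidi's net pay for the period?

HSA contribution: $321.61
401(k) contribution: $12,592.16 × 0.0325 = $409.25
Pre-tax total = $321.61 + $409.25 = $730.86
Taxable wages = $12,592.16 − $730.86 = $11,861.30
State tax withheld: $11,861.30 × 0.092 = $1,091.24
State disability insurance: $12,592.16 × 0.0129 = $162.44
Group life insurance premium: $365.86
Health insurance premium: $247.47
Total deductions = $321.61 + $409.25 + $1,091.24 + $162.44 + $365.86 + $247.47 = $2,597.87
Net pay = $12,592.16 − $2,597.87 = $9,994.29

$9,994.29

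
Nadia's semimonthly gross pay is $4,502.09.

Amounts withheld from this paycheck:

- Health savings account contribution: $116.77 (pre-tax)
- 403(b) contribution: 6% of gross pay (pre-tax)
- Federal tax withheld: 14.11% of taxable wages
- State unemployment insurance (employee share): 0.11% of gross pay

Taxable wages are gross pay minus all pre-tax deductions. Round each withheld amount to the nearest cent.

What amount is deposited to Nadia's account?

$3,529.59

Health savings account contribution: $116.77
403(b) contribution: $4,502.09 × 0.06 = $270.13
Pre-tax total = $116.77 + $270.13 = $386.90
Taxable wages = $4,502.09 − $386.90 = $4,115.19
Federal tax withheld: $4,115.19 × 0.1411 = $580.65
State unemployment insurance (employee share): $4,502.09 × 0.0011 = $4.95
Total deductions = $116.77 + $270.13 + $580.65 + $4.95 = $972.50
Net pay = $4,502.09 − $972.50 = $3,529.59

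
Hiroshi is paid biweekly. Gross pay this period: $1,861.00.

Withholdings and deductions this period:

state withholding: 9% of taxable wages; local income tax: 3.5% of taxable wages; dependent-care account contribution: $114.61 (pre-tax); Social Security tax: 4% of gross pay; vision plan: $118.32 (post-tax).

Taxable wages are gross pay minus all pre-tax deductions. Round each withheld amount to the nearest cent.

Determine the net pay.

$1,335.33

Dependent-care account contribution: $114.61
Taxable wages = $1,861.00 − $114.61 = $1,746.39
State withholding: $1,746.39 × 0.09 = $157.18
Local income tax: $1,746.39 × 0.035 = $61.12
Social Security tax: $1,861.00 × 0.04 = $74.44
Vision plan: $118.32
Total deductions = $114.61 + $157.18 + $61.12 + $74.44 + $118.32 = $525.67
Net pay = $1,861.00 − $525.67 = $1,335.33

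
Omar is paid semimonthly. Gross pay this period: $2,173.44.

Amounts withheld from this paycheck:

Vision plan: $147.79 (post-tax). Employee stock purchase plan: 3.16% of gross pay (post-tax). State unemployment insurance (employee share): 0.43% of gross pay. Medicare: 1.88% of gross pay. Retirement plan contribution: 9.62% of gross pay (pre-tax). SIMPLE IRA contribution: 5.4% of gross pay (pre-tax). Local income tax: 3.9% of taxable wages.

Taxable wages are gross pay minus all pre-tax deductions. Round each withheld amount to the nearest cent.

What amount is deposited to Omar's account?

Retirement plan contribution: $2,173.44 × 0.0962 = $209.08
SIMPLE IRA contribution: $2,173.44 × 0.054 = $117.37
Pre-tax total = $209.08 + $117.37 = $326.45
Taxable wages = $2,173.44 − $326.45 = $1,846.99
Local income tax: $1,846.99 × 0.039 = $72.03
Medicare: $2,173.44 × 0.0188 = $40.86
State unemployment insurance (employee share): $2,173.44 × 0.0043 = $9.35
Employee stock purchase plan: $2,173.44 × 0.0316 = $68.68
Vision plan: $147.79
Total deductions = $209.08 + $117.37 + $72.03 + $40.86 + $9.35 + $68.68 + $147.79 = $665.16
Net pay = $2,173.44 − $665.16 = $1,508.28

$1,508.28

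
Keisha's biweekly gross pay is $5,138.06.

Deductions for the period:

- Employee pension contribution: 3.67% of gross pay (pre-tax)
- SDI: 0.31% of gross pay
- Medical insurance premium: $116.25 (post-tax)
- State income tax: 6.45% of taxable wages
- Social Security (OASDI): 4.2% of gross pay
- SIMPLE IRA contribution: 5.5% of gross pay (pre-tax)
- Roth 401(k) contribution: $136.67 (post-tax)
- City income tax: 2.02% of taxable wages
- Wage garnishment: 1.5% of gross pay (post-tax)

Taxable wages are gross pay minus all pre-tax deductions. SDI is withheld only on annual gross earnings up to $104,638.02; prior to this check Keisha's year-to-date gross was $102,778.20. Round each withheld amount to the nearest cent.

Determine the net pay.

Employee pension contribution: $5,138.06 × 0.0367 = $188.57
SIMPLE IRA contribution: $5,138.06 × 0.055 = $282.59
Pre-tax total = $188.57 + $282.59 = $471.16
Taxable wages = $5,138.06 − $471.16 = $4,666.90
City income tax: $4,666.90 × 0.0202 = $94.27
State income tax: $4,666.90 × 0.0645 = $301.02
SDI: only $104,638.02 − $102,778.20 = $1,859.82 of this check is subject → $1,859.82 × 0.0031 = $5.77
Social Security (OASDI): $5,138.06 × 0.042 = $215.80
Roth 401(k) contribution: $136.67
Wage garnishment: $5,138.06 × 0.015 = $77.07
Medical insurance premium: $116.25
Total deductions = $188.57 + $282.59 + $94.27 + $301.02 + $5.77 + $215.80 + $136.67 + $77.07 + $116.25 = $1,418.01
Net pay = $5,138.06 − $1,418.01 = $3,720.05

$3,720.05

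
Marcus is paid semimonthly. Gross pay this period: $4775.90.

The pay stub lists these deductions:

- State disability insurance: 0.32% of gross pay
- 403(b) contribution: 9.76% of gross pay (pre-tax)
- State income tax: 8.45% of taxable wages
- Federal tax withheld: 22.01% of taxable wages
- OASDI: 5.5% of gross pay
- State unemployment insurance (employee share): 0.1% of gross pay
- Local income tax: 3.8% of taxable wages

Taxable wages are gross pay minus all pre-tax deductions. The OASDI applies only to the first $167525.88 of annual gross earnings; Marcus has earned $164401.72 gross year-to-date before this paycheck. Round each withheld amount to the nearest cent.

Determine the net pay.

$2641.35

403(b) contribution: $4775.90 × 0.0976 = $466.13
Taxable wages = $4775.90 − $466.13 = $4309.77
Federal tax withheld: $4309.77 × 0.2201 = $948.58
State income tax: $4309.77 × 0.0845 = $364.18
Local income tax: $4309.77 × 0.038 = $163.77
State disability insurance: $4775.90 × 0.0032 = $15.28
OASDI: only $167525.88 − $164401.72 = $3124.16 of this check is subject → $3124.16 × 0.055 = $171.83
State unemployment insurance (employee share): $4775.90 × 0.001 = $4.78
Total deductions = $466.13 + $948.58 + $364.18 + $163.77 + $15.28 + $171.83 + $4.78 = $2134.55
Net pay = $4775.90 − $2134.55 = $2641.35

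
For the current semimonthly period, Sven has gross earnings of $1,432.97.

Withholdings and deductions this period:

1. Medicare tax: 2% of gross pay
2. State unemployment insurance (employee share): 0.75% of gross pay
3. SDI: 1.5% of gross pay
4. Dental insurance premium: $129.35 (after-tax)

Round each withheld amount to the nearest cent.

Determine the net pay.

$1,242.72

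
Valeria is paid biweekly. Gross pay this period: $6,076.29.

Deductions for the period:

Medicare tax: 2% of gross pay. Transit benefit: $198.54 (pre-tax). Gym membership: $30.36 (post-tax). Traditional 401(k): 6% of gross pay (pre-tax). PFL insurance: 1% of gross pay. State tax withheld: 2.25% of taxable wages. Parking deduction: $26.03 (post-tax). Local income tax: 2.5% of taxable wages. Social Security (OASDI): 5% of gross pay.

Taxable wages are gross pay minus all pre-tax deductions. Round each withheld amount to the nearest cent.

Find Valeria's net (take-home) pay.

$4,708.80

Transit benefit: $198.54
Traditional 401(k): $6,076.29 × 0.06 = $364.58
Pre-tax total = $198.54 + $364.58 = $563.12
Taxable wages = $6,076.29 − $563.12 = $5,513.17
State tax withheld: $5,513.17 × 0.0225 = $124.05
Local income tax: $5,513.17 × 0.025 = $137.83
PFL insurance: $6,076.29 × 0.01 = $60.76
Medicare tax: $6,076.29 × 0.02 = $121.53
Social Security (OASDI): $6,076.29 × 0.05 = $303.81
Parking deduction: $26.03
Gym membership: $30.36
Total deductions = $198.54 + $364.58 + $124.05 + $137.83 + $60.76 + $121.53 + $303.81 + $26.03 + $30.36 = $1,367.49
Net pay = $6,076.29 − $1,367.49 = $4,708.80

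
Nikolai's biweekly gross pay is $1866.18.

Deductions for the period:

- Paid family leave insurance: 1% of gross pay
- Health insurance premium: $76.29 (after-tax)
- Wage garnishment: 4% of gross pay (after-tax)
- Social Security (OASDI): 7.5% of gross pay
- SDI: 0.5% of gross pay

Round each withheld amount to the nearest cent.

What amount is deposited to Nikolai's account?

Social Security (OASDI): $1866.18 × 0.075 = $139.96
Paid family leave insurance: $1866.18 × 0.01 = $18.66
SDI: $1866.18 × 0.005 = $9.33
Health insurance premium: $76.29
Wage garnishment: $1866.18 × 0.04 = $74.65
Total deductions = $139.96 + $18.66 + $9.33 + $76.29 + $74.65 = $318.89
Net pay = $1866.18 − $318.89 = $1547.29

$1547.29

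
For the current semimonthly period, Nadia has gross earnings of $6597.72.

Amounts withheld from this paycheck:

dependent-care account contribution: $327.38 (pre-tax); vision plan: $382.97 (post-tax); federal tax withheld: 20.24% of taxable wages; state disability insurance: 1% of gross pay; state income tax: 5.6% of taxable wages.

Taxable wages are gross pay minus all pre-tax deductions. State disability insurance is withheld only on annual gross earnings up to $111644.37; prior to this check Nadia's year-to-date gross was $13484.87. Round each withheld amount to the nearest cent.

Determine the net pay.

$4201.13

Dependent-care account contribution: $327.38
Taxable wages = $6597.72 − $327.38 = $6270.34
State income tax: $6270.34 × 0.056 = $351.14
Federal tax withheld: $6270.34 × 0.2024 = $1269.12
State disability insurance: cap not yet reached, full $6597.72 is subject → $6597.72 × 0.01 = $65.98
Vision plan: $382.97
Total deductions = $327.38 + $351.14 + $1269.12 + $65.98 + $382.97 = $2396.59
Net pay = $6597.72 − $2396.59 = $4201.13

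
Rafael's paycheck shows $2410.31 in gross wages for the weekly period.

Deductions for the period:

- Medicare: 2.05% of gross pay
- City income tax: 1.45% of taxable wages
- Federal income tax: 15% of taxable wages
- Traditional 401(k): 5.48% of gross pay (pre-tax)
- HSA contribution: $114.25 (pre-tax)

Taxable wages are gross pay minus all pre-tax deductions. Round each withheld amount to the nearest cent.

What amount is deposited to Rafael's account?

Traditional 401(k): $2410.31 × 0.0548 = $132.08
HSA contribution: $114.25
Pre-tax total = $132.08 + $114.25 = $246.33
Taxable wages = $2410.31 − $246.33 = $2163.98
City income tax: $2163.98 × 0.0145 = $31.38
Federal income tax: $2163.98 × 0.15 = $324.60
Medicare: $2410.31 × 0.0205 = $49.41
Total deductions = $132.08 + $114.25 + $31.38 + $324.60 + $49.41 = $651.72
Net pay = $2410.31 − $651.72 = $1758.59

$1758.59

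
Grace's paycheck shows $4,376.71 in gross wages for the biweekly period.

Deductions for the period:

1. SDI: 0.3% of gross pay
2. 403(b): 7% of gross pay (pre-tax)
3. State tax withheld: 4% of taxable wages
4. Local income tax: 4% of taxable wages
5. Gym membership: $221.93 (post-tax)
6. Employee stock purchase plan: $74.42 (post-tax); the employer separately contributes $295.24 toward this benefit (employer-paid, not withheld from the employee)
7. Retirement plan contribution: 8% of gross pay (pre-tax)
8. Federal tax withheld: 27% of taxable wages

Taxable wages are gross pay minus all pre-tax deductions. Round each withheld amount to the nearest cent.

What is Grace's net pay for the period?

$2,108.65

403(b): $4,376.71 × 0.07 = $306.37
Retirement plan contribution: $4,376.71 × 0.08 = $350.14
Pre-tax total = $306.37 + $350.14 = $656.51
Taxable wages = $4,376.71 − $656.51 = $3,720.20
Local income tax: $3,720.20 × 0.04 = $148.81
State tax withheld: $3,720.20 × 0.04 = $148.81
Federal tax withheld: $3,720.20 × 0.27 = $1,004.45
SDI: $4,376.71 × 0.003 = $13.13
Gym membership: $221.93
Employee stock purchase plan: $74.42
(Employer's $295.24 toward employee stock purchase plan is not withheld from the employee.)
Total deductions = $306.37 + $350.14 + $148.81 + $148.81 + $1,004.45 + $13.13 + $221.93 + $74.42 = $2,268.06
Net pay = $4,376.71 − $2,268.06 = $2,108.65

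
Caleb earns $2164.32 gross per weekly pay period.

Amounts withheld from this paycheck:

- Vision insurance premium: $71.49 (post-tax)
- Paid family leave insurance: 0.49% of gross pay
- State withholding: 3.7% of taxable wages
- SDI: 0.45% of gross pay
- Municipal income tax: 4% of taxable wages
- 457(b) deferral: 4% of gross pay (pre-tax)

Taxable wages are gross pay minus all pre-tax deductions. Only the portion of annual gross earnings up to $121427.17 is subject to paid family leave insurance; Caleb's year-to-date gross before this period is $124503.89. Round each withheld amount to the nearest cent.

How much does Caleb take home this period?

$1836.53

457(b) deferral: $2164.32 × 0.04 = $86.57
Taxable wages = $2164.32 − $86.57 = $2077.75
State withholding: $2077.75 × 0.037 = $76.88
Municipal income tax: $2077.75 × 0.04 = $83.11
SDI: $2164.32 × 0.0045 = $9.74
Paid family leave insurance: annual cap $121427.17 already reached (YTD $124503.89), so $0.00
Vision insurance premium: $71.49
Total deductions = $86.57 + $76.88 + $83.11 + $9.74 + $0.00 + $71.49 = $327.79
Net pay = $2164.32 − $327.79 = $1836.53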